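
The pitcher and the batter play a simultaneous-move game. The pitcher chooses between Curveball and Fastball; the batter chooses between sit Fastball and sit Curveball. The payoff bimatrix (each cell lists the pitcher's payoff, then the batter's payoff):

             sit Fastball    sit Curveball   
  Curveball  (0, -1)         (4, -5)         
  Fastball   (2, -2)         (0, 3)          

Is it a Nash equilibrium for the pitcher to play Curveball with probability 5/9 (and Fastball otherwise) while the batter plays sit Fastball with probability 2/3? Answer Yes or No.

Check the batter's indifference given the pitcher's mix p = 5/9:
  payoff from sit Fastball = -13/9; payoff from sit Curveball = -13/9 — equal.
Check the pitcher's indifference given the batter's mix q = 2/3:
  payoff from Curveball = 4/3; payoff from Fastball = 4/3 — equal.
Both players are indifferent, so neither can profitably deviate.

Yes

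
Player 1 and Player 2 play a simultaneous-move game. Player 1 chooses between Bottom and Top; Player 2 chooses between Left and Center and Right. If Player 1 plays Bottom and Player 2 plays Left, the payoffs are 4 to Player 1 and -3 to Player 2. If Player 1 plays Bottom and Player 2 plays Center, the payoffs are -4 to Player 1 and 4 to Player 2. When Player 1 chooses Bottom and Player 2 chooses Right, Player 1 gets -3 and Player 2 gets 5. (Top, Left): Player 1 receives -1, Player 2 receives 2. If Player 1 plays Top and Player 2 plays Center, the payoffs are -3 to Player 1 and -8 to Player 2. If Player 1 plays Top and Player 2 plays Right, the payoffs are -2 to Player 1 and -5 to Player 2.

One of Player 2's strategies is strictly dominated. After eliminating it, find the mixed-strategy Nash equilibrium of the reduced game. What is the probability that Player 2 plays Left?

q = 1/6

Player 2's strategy Center is strictly dominated by Right: 5 > 4 and -5 > -8. Eliminate Center.
In a mixed equilibrium Player 1 is indifferent between Bottom and Top; this condition fixes q.
  Player 1's payoff from Bottom: q·4 + (1−q)·(-3) = 7q - 3
  Player 1's payoff from Top: q·(-1) + (1−q)·(-2) = q - 2
  7q - 3 = q - 2  ⇒  6q = 1  ⇒  q = 1/6.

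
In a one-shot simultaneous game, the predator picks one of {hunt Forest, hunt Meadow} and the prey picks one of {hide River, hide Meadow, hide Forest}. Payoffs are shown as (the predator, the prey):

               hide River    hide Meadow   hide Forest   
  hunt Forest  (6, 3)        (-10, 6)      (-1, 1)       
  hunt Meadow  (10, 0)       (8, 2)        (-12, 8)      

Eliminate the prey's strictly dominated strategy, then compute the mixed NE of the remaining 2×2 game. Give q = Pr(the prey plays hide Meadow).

The prey's strategy hide River is strictly dominated by hide Meadow: 6 > 3 and 2 > 0. Eliminate hide River.
In a mixed equilibrium the predator is indifferent between hunt Forest and hunt Meadow; this condition fixes q.
  the predator's payoff to hunt Forest: q·(-10) + (1−q)·(-1) = -9q - 1
  the predator's payoff to hunt Meadow: q·8 + (1−q)·(-12) = 20q - 12
  -9q - 1 = 20q - 12  ⇒  -29q = -11  ⇒  q = 11/29.

q = 11/29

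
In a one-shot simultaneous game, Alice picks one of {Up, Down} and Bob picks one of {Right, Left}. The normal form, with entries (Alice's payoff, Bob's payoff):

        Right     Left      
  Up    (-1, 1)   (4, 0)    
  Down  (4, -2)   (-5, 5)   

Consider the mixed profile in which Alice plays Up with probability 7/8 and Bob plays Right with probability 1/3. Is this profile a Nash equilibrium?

Given Bob's mix q = 1/3, Alice's payoff from Up is 7/3 but from Down is -2. Alice strictly prefers Up, so Alice would not mix.
So the proposed profile is not a Nash equilibrium.

No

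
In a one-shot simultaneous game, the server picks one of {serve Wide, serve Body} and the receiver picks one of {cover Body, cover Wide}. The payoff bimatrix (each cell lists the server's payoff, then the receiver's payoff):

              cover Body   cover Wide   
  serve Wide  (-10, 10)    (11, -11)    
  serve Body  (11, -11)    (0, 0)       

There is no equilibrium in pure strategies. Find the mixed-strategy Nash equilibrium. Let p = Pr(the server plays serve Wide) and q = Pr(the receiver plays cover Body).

p = 11/32, q = 11/32

The server's mix must leave the receiver indifferent between cover Body and cover Wide.
  the receiver's payoff to cover Body: p·10 + (1−p)·(-11) = 21p - 11
  the receiver's payoff to cover Wide: p·(-11) + (1−p)·0 = -11p
  21p - 11 = -11p  ⇒  32p = 11  ⇒  p = 11/32.
The server's indifference between serve Wide and serve Body determines the receiver's mixing probability q:
  the server's expected payoff from serve Wide: q·(-10) + (1−q)·11 = -21q + 11
  the server's expected payoff from serve Body: q·11 + (1−q)·0 = 11q
  -21q + 11 = 11q  ⇒  -32q = -11  ⇒  q = 11/32.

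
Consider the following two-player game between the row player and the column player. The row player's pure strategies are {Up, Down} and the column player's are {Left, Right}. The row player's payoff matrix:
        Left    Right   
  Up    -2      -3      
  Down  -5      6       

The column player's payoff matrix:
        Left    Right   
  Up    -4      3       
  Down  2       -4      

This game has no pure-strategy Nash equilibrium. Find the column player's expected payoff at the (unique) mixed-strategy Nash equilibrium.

In a mixed equilibrium the column player is indifferent between Left and Right; this condition fixes p.
  the column player's expected payoff from Left: p·(-4) + (1−p)·2 = -6p + 2
  the column player's expected payoff from Right: p·3 + (1−p)·(-4) = 7p - 4
  -6p + 2 = 7p - 4  ⇒  -13p = -6  ⇒  p = 6/13.
At equilibrium the column player is indifferent across columns, so the column player's payoff equals the payoff from Left: (6/13)·(-4) + (7/13)·2 = -10/13.

-10/13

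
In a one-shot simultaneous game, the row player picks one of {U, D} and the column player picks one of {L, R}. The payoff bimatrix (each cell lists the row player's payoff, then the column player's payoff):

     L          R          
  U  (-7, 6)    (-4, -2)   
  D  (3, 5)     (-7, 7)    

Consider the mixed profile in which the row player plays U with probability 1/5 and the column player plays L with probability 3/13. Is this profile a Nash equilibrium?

Yes

Check the column player's indifference given the row player's mix p = 1/5:
  payoff from L = 26/5; payoff from R = 26/5 — equal.
Check the row player's indifference given the column player's mix q = 3/13:
  payoff from U = -61/13; payoff from D = -61/13 — equal.
Both players are indifferent, so neither can profitably deviate.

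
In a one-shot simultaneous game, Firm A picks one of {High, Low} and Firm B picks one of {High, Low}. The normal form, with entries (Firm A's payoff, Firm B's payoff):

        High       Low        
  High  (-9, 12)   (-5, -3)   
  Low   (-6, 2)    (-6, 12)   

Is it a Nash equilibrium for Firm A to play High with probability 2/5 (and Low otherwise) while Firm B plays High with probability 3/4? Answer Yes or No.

No

Given Firm B's mix q = 3/4, Firm A's payoff from High is -8 but from Low is -6. Firm A strictly prefers Low, so Firm A would not mix.
So the proposed profile is not a Nash equilibrium.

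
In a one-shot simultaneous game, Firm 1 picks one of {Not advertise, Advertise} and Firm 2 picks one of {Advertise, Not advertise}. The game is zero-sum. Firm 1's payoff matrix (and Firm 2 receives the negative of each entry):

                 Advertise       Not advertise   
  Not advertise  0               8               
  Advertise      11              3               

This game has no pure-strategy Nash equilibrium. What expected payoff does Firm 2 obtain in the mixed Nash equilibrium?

-11/2

Set Firm 2's expected payoff from Advertise equal to that from Not advertise:
  Firm 2's payoff from Advertise: p·0 + (1−p)·(-11) = 11p - 11
  Firm 2's payoff from Not advertise: p·(-8) + (1−p)·(-3) = -5p - 3
  11p - 11 = -5p - 3  ⇒  16p = 8  ⇒  p = 1/2.
At equilibrium Firm 2 is indifferent across columns, so Firm 2's payoff equals the payoff from Advertise: (1/2)·0 + (1/2)·(-11) = -11/2.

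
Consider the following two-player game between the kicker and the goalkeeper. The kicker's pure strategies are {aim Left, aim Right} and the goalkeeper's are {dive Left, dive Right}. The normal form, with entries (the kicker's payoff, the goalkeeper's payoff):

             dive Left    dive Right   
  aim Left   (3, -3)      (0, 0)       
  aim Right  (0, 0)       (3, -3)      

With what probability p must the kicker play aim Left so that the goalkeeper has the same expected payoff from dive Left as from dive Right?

p = 1/2

The kicker's mix must leave the goalkeeper indifferent between dive Left and dive Right.
  the goalkeeper's payoff to dive Left: p·(-3) + (1−p)·0 = -3p
  the goalkeeper's payoff to dive Right: p·0 + (1−p)·(-3) = 3p - 3
  -3p = 3p - 3  ⇒  -6p = -3  ⇒  p = 1/2.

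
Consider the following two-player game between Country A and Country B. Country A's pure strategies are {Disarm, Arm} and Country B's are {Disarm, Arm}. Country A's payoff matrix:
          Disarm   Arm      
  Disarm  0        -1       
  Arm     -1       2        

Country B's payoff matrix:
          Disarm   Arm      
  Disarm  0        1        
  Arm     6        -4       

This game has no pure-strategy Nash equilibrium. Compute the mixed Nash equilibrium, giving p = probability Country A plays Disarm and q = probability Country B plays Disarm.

In a mixed equilibrium Country B is indifferent between Disarm and Arm; this condition fixes p.
  Country B's payoff to Disarm: p·0 + (1−p)·6 = -6p + 6
  Country B's payoff to Arm: p·1 + (1−p)·(-4) = 5p - 4
  -6p + 6 = 5p - 4  ⇒  -11p = -10  ⇒  p = 10/11.
For Country A to be willing to mix, Country A must be indifferent between Disarm and Arm, which pins down Country B's mix.
  Country A's expected payoff from Disarm: q·0 + (1−q)·(-1) = q - 1
  Country A's expected payoff from Arm: q·(-1) + (1−q)·2 = -3q + 2
  q - 1 = -3q + 2  ⇒  4q = 3  ⇒  q = 3/4.

p = 10/11, q = 3/4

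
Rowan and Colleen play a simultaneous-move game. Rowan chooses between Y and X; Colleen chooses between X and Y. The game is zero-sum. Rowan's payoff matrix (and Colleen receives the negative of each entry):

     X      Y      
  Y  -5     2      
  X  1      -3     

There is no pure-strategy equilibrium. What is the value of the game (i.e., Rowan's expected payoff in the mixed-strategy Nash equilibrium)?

v = -13/11

Colleen's mix must leave Rowan indifferent between Y and X.
  Rowan's expected payoff from Y: q·(-5) + (1−q)·2 = -7q + 2
  Rowan's expected payoff from X: q·1 + (1−q)·(-3) = 4q - 3
  -7q + 2 = 4q - 3  ⇒  -11q = -5  ⇒  q = 5/11.
The value is Rowan's expected payoff against this mix (using Y): (5/11)·(-5) + (6/11)·2 = -13/11.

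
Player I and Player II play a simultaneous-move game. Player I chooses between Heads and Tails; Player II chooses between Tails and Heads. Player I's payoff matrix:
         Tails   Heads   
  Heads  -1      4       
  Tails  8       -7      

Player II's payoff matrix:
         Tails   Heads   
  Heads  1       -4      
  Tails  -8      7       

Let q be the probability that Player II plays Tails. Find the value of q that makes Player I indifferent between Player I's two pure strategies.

q = 11/20

Player II's mix must leave Player I indifferent between Heads and Tails.
  Player I's payoff to Heads: q·(-1) + (1−q)·4 = -5q + 4
  Player I's payoff to Tails: q·8 + (1−q)·(-7) = 15q - 7
  -5q + 4 = 15q - 7  ⇒  -20q = -11  ⇒  q = 11/20.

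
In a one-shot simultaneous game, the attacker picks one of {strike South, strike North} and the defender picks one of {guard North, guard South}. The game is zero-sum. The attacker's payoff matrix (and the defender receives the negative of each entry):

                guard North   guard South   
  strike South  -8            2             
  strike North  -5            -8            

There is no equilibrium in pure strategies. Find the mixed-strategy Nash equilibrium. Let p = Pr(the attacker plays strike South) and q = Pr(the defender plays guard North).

Set the defender's expected payoff from guard North equal to that from guard South:
  the defender's payoff from guard North: p·8 + (1−p)·5 = 3p + 5
  the defender's payoff from guard South: p·(-2) + (1−p)·8 = -10p + 8
  3p + 5 = -10p + 8  ⇒  13p = 3  ⇒  p = 3/13.
For the attacker to be willing to mix, the attacker must be indifferent between strike South and strike North, which pins down the defender's mix.
  the attacker's payoff to strike South: q·(-8) + (1−q)·2 = -10q + 2
  the attacker's payoff to strike North: q·(-5) + (1−q)·(-8) = 3q - 8
  -10q + 2 = 3q - 8  ⇒  -13q = -10  ⇒  q = 10/13.

p = 3/13, q = 10/13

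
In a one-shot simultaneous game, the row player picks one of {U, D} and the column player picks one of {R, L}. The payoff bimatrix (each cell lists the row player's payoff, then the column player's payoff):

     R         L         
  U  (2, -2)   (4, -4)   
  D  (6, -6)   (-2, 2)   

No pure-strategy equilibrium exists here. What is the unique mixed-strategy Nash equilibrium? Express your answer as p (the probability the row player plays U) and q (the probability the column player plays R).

Set the column player's expected payoff from R equal to that from L:
  the column player's payoff from R: p·(-2) + (1−p)·(-6) = 4p - 6
  the column player's payoff from L: p·(-4) + (1−p)·2 = -6p + 2
  4p - 6 = -6p + 2  ⇒  10p = 8  ⇒  p = 4/5.
In a mixed equilibrium the row player is indifferent between U and D; this condition fixes q.
  the row player's expected payoff from U: q·2 + (1−q)·4 = -2q + 4
  the row player's expected payoff from D: q·6 + (1−q)·(-2) = 8q - 2
  -2q + 4 = 8q - 2  ⇒  -10q = -6  ⇒  q = 3/5.

p = 4/5, q = 3/5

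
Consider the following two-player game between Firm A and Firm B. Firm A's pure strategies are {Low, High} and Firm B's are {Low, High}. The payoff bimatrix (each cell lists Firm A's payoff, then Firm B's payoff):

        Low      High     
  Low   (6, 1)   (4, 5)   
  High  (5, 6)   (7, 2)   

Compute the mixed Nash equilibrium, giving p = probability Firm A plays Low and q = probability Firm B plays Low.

p = 1/2, q = 3/4

For Firm B to be willing to mix, Firm B must be indifferent between Low and High, which pins down Firm A's mix.
  Firm B's payoff from Low: p·1 + (1−p)·6 = -5p + 6
  Firm B's payoff from High: p·5 + (1−p)·2 = 3p + 2
  -5p + 6 = 3p + 2  ⇒  -8p = -4  ⇒  p = 1/2.
In a mixed equilibrium Firm A is indifferent between Low and High; this condition fixes q.
  Firm A's payoff to Low: q·6 + (1−q)·4 = 2q + 4
  Firm A's payoff to High: q·5 + (1−q)·7 = -2q + 7
  2q + 4 = -2q + 7  ⇒  4q = 3  ⇒  q = 3/4.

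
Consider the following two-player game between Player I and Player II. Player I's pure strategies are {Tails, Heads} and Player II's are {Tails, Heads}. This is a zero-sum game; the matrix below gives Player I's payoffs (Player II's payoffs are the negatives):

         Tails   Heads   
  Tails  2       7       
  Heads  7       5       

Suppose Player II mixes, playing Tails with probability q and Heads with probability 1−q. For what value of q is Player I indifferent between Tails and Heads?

Set Player I's expected payoff from Tails equal to that from Heads:
  Player I's expected payoff from Tails: q·2 + (1−q)·7 = -5q + 7
  Player I's expected payoff from Heads: q·7 + (1−q)·5 = 2q + 5
  -5q + 7 = 2q + 5  ⇒  -7q = -2  ⇒  q = 2/7.

q = 2/7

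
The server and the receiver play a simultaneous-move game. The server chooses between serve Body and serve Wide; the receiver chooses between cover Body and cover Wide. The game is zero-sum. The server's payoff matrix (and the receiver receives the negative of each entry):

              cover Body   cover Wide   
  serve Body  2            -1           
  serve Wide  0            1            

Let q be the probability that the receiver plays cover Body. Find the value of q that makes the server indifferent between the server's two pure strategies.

q = 1/2

In a mixed equilibrium the server is indifferent between serve Body and serve Wide; this condition fixes q.
  the server's payoff from serve Body: q·2 + (1−q)·(-1) = 3q - 1
  the server's payoff from serve Wide: q·0 + (1−q)·1 = -q + 1
  3q - 1 = -q + 1  ⇒  4q = 2  ⇒  q = 1/2.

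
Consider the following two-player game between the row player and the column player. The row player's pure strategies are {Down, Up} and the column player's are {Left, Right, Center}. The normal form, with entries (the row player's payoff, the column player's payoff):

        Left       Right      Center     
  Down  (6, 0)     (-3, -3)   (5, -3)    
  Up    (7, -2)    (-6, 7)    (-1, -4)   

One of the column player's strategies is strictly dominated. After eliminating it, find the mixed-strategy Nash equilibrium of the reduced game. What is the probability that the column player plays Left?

The column player's strategy Center is strictly dominated by Left: 0 > -3 and -2 > -4. Eliminate Center.
The row player's indifference between Down and Up determines the column player's mixing probability q:
  the row player's payoff to Down: q·6 + (1−q)·(-3) = 9q - 3
  the row player's payoff to Up: q·7 + (1−q)·(-6) = 13q - 6
  9q - 3 = 13q - 6  ⇒  -4q = -3  ⇒  q = 3/4.

q = 3/4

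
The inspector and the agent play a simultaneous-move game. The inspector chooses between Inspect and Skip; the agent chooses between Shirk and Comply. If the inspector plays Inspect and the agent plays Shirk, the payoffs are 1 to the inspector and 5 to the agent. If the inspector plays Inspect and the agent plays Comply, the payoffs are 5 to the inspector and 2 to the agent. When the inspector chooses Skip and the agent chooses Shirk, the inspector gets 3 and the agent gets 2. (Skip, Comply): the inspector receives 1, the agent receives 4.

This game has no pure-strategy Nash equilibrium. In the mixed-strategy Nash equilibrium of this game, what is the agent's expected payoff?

For the agent to be willing to mix, the agent must be indifferent between Shirk and Comply, which pins down the inspector's mix.
  the agent's expected payoff from Shirk: p·5 + (1−p)·2 = 3p + 2
  the agent's expected payoff from Comply: p·2 + (1−p)·4 = -2p + 4
  3p + 2 = -2p + 4  ⇒  5p = 2  ⇒  p = 2/5.
At equilibrium the agent is indifferent across columns, so the agent's payoff equals the payoff from Shirk: (2/5)·5 + (3/5)·2 = 16/5.

16/5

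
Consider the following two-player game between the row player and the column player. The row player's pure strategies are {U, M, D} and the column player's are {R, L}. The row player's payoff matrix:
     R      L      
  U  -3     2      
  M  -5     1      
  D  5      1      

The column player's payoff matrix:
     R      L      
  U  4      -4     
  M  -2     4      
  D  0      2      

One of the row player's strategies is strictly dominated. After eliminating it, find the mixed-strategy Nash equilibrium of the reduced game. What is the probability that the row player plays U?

The row player's strategy M is strictly dominated by U: -3 > -5 and 2 > 1. Eliminate M.
For the column player to be willing to mix, the column player must be indifferent between R and L, which pins down the row player's mix.
  the column player's payoff from R: p·4 + (1−p)·0 = 4p
  the column player's payoff from L: p·(-4) + (1−p)·2 = -6p + 2
  4p = -6p + 2  ⇒  10p = 2  ⇒  p = 1/5.

p = 1/5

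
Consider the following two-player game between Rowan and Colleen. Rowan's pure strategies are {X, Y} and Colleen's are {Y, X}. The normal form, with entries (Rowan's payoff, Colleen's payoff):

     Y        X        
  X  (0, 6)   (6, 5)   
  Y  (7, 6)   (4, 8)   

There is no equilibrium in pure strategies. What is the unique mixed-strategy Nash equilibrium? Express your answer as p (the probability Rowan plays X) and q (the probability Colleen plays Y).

Colleen's indifference between Y and X determines Rowan's mixing probability p:
  Colleen's expected payoff from Y: p·6 + (1−p)·6 = 6
  Colleen's expected payoff from X: p·5 + (1−p)·8 = -3p + 8
  6 = -3p + 8  ⇒  3p = 2  ⇒  p = 2/3.
For Rowan to be willing to mix, Rowan must be indifferent between X and Y, which pins down Colleen's mix.
  Rowan's payoff from X: q·0 + (1−q)·6 = -6q + 6
  Rowan's payoff from Y: q·7 + (1−q)·4 = 3q + 4
  -6q + 6 = 3q + 4  ⇒  -9q = -2  ⇒  q = 2/9.

p = 2/3, q = 2/9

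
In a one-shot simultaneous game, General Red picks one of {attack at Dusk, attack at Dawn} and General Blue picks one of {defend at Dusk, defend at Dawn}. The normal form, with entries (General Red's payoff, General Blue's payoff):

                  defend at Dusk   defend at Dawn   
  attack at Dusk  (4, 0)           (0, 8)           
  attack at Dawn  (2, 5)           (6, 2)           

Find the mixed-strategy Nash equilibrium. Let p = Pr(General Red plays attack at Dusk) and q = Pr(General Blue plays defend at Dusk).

Set General Blue's expected payoff from defend at Dusk equal to that from defend at Dawn:
  General Blue's payoff to defend at Dusk: p·0 + (1−p)·5 = -5p + 5
  General Blue's payoff to defend at Dawn: p·8 + (1−p)·2 = 6p + 2
  -5p + 5 = 6p + 2  ⇒  -11p = -3  ⇒  p = 3/11.
General Blue's mix must leave General Red indifferent between attack at Dusk and attack at Dawn.
  General Red's payoff to attack at Dusk: q·4 + (1−q)·0 = 4q
  General Red's payoff to attack at Dawn: q·2 + (1−q)·6 = -4q + 6
  4q = -4q + 6  ⇒  8q = 6  ⇒  q = 3/4.

p = 3/11, q = 3/4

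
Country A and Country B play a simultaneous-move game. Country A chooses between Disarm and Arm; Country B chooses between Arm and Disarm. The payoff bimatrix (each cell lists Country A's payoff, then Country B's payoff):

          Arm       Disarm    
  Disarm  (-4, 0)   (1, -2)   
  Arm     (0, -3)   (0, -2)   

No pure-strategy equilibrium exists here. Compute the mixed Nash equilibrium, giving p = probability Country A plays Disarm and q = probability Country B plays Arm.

Country A's mix must leave Country B indifferent between Arm and Disarm.
  Country B's payoff to Arm: p·0 + (1−p)·(-3) = 3p - 3
  Country B's payoff to Disarm: p·(-2) + (1−p)·(-2) = -2
  3p - 3 = -2  ⇒  3p = 1  ⇒  p = 1/3.
Country B's mix must leave Country A indifferent between Disarm and Arm.
  Country A's payoff to Disarm: q·(-4) + (1−q)·1 = -5q + 1
  Country A's payoff to Arm: q·0 + (1−q)·0 = 0
  -5q + 1 = 0  ⇒  -5q = -1  ⇒  q = 1/5.

p = 1/3, q = 1/5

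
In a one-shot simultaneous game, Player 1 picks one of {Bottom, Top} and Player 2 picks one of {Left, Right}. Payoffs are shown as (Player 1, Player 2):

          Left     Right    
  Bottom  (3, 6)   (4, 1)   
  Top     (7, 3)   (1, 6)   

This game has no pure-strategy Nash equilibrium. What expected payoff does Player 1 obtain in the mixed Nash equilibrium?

Set Player 1's expected payoff from Bottom equal to that from Top:
  Player 1's payoff to Bottom: q·3 + (1−q)·4 = -q + 4
  Player 1's payoff to Top: q·7 + (1−q)·1 = 6q + 1
  -q + 4 = 6q + 1  ⇒  -7q = -3  ⇒  q = 3/7.
At equilibrium Player 1 is indifferent across rows, so Player 1's payoff equals the payoff from Bottom: (3/7)·3 + (4/7)·4 = 25/7.

25/7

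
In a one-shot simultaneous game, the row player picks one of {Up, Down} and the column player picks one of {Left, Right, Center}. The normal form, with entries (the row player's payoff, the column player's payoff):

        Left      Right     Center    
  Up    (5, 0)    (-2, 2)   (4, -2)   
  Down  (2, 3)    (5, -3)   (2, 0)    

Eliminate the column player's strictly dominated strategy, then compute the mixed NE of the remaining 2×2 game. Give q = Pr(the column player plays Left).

q = 7/10

The column player's strategy Center is strictly dominated by Left: 0 > -2 and 3 > 0. Eliminate Center.
In a mixed equilibrium the row player is indifferent between Up and Down; this condition fixes q.
  the row player's expected payoff from Up: q·5 + (1−q)·(-2) = 7q - 2
  the row player's expected payoff from Down: q·2 + (1−q)·5 = -3q + 5
  7q - 2 = -3q + 5  ⇒  10q = 7  ⇒  q = 7/10.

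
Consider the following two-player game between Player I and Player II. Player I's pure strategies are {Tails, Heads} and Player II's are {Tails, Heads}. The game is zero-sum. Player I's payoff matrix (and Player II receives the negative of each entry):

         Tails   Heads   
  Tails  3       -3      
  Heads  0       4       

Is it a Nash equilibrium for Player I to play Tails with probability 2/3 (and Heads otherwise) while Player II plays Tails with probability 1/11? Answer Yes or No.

No

Given Player I's mix p = 2/3, Player II's payoff from Tails is -2 but from Heads is 2/3. Player II strictly prefers Heads, so Player II would not mix.
So the proposed profile is not a Nash equilibrium.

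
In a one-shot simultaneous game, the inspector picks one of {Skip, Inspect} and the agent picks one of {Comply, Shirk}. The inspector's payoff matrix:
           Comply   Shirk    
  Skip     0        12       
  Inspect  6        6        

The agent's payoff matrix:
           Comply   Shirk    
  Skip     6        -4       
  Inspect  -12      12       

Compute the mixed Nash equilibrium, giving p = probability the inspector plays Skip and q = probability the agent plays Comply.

For the agent to be willing to mix, the agent must be indifferent between Comply and Shirk, which pins down the inspector's mix.
  the agent's payoff to Comply: p·6 + (1−p)·(-12) = 18p - 12
  the agent's payoff to Shirk: p·(-4) + (1−p)·12 = -16p + 12
  18p - 12 = -16p + 12  ⇒  34p = 24  ⇒  p = 12/17.
The inspector's indifference between Skip and Inspect determines the agent's mixing probability q:
  the inspector's payoff from Skip: q·0 + (1−q)·12 = -12q + 12
  the inspector's payoff from Inspect: q·6 + (1−q)·6 = 6
  -12q + 12 = 6  ⇒  -12q = -6  ⇒  q = 1/2.

p = 12/17, q = 1/2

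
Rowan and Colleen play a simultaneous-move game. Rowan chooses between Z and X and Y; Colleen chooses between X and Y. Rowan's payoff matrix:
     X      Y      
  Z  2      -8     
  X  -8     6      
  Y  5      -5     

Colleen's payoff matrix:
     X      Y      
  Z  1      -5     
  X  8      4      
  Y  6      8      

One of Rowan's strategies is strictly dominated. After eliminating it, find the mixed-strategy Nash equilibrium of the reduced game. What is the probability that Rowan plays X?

p = 1/3

Rowan's strategy Z is strictly dominated by Y: 5 > 2 and -5 > -8. Eliminate Z.
Colleen's indifference between X and Y determines Rowan's mixing probability p:
  Colleen's payoff from X: p·8 + (1−p)·6 = 2p + 6
  Colleen's payoff from Y: p·4 + (1−p)·8 = -4p + 8
  2p + 6 = -4p + 8  ⇒  6p = 2  ⇒  p = 1/3.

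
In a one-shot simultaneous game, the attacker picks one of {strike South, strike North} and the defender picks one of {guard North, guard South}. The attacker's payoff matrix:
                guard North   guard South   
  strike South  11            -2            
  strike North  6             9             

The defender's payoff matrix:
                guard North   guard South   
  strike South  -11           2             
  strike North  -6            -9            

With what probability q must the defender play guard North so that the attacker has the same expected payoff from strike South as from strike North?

The defender's mix must leave the attacker indifferent between strike South and strike North.
  the attacker's payoff from strike South: q·11 + (1−q)·(-2) = 13q - 2
  the attacker's payoff from strike North: q·6 + (1−q)·9 = -3q + 9
  13q - 2 = -3q + 9  ⇒  16q = 11  ⇒  q = 11/16.

q = 11/16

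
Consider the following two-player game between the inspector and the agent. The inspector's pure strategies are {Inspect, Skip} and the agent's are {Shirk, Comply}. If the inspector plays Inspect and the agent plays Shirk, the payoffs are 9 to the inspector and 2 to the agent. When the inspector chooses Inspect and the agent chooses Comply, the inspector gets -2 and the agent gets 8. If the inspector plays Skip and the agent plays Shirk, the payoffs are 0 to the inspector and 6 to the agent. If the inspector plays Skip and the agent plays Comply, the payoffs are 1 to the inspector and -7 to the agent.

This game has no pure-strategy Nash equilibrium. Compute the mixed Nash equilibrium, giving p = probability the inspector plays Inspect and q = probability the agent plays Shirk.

Set the agent's expected payoff from Shirk equal to that from Comply:
  the agent's expected payoff from Shirk: p·2 + (1−p)·6 = -4p + 6
  the agent's expected payoff from Comply: p·8 + (1−p)·(-7) = 15p - 7
  -4p + 6 = 15p - 7  ⇒  -19p = -13  ⇒  p = 13/19.
The agent's mix must leave the inspector indifferent between Inspect and Skip.
  the inspector's payoff to Inspect: q·9 + (1−q)·(-2) = 11q - 2
  the inspector's payoff to Skip: q·0 + (1−q)·1 = -q + 1
  11q - 2 = -q + 1  ⇒  12q = 3  ⇒  q = 1/4.

p = 13/19, q = 1/4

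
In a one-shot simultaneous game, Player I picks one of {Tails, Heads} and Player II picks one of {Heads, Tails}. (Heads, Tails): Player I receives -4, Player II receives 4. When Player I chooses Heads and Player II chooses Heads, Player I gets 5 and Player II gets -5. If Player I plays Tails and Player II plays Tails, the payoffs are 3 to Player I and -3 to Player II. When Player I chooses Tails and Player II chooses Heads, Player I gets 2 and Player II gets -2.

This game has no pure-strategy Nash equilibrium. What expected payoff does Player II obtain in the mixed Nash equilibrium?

Player II's indifference between Heads and Tails determines Player I's mixing probability p:
  Player II's payoff to Heads: p·(-2) + (1−p)·(-5) = 3p - 5
  Player II's payoff to Tails: p·(-3) + (1−p)·4 = -7p + 4
  3p - 5 = -7p + 4  ⇒  10p = 9  ⇒  p = 9/10.
At equilibrium Player II is indifferent across columns, so Player II's payoff equals the payoff from Heads: (9/10)·(-2) + (1/10)·(-5) = -23/10.

-23/10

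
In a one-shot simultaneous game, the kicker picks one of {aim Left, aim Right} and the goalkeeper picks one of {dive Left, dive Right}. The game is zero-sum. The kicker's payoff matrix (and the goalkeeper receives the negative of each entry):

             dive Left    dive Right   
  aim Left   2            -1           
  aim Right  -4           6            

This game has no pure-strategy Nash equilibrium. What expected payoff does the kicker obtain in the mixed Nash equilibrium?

8/13

Set the kicker's expected payoff from aim Left equal to that from aim Right:
  the kicker's payoff to aim Left: q·2 + (1−q)·(-1) = 3q - 1
  the kicker's payoff to aim Right: q·(-4) + (1−q)·6 = -10q + 6
  3q - 1 = -10q + 6  ⇒  13q = 7  ⇒  q = 7/13.
At equilibrium the kicker is indifferent across rows, so the kicker's payoff equals the payoff from aim Left: (7/13)·2 + (6/13)·(-1) = 8/13.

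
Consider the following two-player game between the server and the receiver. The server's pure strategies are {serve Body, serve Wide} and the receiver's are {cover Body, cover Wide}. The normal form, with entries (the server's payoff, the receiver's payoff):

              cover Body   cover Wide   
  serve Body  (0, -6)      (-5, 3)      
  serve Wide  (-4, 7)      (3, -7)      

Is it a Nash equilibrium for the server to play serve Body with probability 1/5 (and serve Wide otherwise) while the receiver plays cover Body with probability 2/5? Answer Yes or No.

No

Given the server's mix p = 1/5, the receiver's payoff from cover Body is 22/5 but from cover Wide is -5. The receiver strictly prefers cover Body, so the receiver would not mix.
So the proposed profile is not a Nash equilibrium.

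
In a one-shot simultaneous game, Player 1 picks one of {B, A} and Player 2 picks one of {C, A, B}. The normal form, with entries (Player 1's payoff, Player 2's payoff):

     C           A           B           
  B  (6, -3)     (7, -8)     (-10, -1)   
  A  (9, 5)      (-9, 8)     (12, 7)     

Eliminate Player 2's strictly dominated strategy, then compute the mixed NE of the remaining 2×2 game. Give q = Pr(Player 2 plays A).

Player 2's strategy C is strictly dominated by B: -1 > -3 and 7 > 5. Eliminate C.
Set Player 1's expected payoff from B equal to that from A:
  Player 1's payoff to B: q·7 + (1−q)·(-10) = 17q - 10
  Player 1's payoff to A: q·(-9) + (1−q)·12 = -21q + 12
  17q - 10 = -21q + 12  ⇒  38q = 22  ⇒  q = 11/19.

q = 11/19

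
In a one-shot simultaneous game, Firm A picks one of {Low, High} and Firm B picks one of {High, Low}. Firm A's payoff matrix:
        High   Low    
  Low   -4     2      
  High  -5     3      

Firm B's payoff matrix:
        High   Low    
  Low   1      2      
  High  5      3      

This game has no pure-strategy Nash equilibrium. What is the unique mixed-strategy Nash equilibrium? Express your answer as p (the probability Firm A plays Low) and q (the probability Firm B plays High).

Firm A's mix must leave Firm B indifferent between High and Low.
  Firm B's payoff from High: p·1 + (1−p)·5 = -4p + 5
  Firm B's payoff from Low: p·2 + (1−p)·3 = -p + 3
  -4p + 5 = -p + 3  ⇒  -3p = -2  ⇒  p = 2/3.
Firm B's mix must leave Firm A indifferent between Low and High.
  Firm A's expected payoff from Low: q·(-4) + (1−q)·2 = -6q + 2
  Firm A's expected payoff from High: q·(-5) + (1−q)·3 = -8q + 3
  -6q + 2 = -8q + 3  ⇒  2q = 1  ⇒  q = 1/2.

p = 2/3, q = 1/2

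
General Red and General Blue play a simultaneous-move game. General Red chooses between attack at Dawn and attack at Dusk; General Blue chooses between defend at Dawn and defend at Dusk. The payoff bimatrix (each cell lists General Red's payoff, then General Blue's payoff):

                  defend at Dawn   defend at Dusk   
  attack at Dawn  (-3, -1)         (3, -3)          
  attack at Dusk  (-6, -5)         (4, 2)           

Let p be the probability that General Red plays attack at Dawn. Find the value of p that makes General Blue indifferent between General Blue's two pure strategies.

General Blue's indifference between defend at Dawn and defend at Dusk determines General Red's mixing probability p:
  General Blue's expected payoff from defend at Dawn: p·(-1) + (1−p)·(-5) = 4p - 5
  General Blue's expected payoff from defend at Dusk: p·(-3) + (1−p)·2 = -5p + 2
  4p - 5 = -5p + 2  ⇒  9p = 7  ⇒  p = 7/9.

p = 7/9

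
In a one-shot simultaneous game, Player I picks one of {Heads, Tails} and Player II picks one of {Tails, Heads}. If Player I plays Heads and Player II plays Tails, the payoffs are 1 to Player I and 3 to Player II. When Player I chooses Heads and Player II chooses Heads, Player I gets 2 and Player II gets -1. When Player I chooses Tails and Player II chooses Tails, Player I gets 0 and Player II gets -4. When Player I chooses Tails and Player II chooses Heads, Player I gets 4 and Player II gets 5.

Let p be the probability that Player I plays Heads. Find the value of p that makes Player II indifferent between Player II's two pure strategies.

Player I's mix must leave Player II indifferent between Tails and Heads.
  Player II's payoff to Tails: p·3 + (1−p)·(-4) = 7p - 4
  Player II's payoff to Heads: p·(-1) + (1−p)·5 = -6p + 5
  7p - 4 = -6p + 5  ⇒  13p = 9  ⇒  p = 9/13.

p = 9/13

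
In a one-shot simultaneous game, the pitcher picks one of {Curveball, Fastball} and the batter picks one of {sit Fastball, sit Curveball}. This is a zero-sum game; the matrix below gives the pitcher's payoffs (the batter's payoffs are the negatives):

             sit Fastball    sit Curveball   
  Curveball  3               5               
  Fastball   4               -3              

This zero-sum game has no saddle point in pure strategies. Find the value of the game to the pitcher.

For the pitcher to be willing to mix, the pitcher must be indifferent between Curveball and Fastball, which pins down the batter's mix.
  the pitcher's payoff to Curveball: q·3 + (1−q)·5 = -2q + 5
  the pitcher's payoff to Fastball: q·4 + (1−q)·(-3) = 7q - 3
  -2q + 5 = 7q - 3  ⇒  -9q = -8  ⇒  q = 8/9.
The value is the pitcher's expected payoff against this mix (using Curveball): (8/9)·3 + (1/9)·5 = 29/9.

v = 29/9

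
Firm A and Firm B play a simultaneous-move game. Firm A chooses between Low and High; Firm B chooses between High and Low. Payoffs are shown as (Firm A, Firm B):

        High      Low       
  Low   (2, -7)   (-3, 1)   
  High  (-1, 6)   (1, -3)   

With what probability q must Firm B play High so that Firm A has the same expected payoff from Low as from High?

In a mixed equilibrium Firm A is indifferent between Low and High; this condition fixes q.
  Firm A's payoff from Low: q·2 + (1−q)·(-3) = 5q - 3
  Firm A's payoff from High: q·(-1) + (1−q)·1 = -2q + 1
  5q - 3 = -2q + 1  ⇒  7q = 4  ⇒  q = 4/7.

q = 4/7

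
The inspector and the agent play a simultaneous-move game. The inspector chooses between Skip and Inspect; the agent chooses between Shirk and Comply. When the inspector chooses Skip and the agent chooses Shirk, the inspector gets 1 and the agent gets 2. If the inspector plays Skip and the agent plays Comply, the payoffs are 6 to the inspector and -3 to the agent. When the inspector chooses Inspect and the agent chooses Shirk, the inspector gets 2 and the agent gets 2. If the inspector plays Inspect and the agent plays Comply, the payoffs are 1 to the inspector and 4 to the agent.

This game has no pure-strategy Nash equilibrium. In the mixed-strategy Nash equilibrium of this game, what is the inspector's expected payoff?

11/6

Set the inspector's expected payoff from Skip equal to that from Inspect:
  the inspector's expected payoff from Skip: q·1 + (1−q)·6 = -5q + 6
  the inspector's expected payoff from Inspect: q·2 + (1−q)·1 = q + 1
  -5q + 6 = q + 1  ⇒  -6q = -5  ⇒  q = 5/6.
At equilibrium the inspector is indifferent across rows, so the inspector's payoff equals the payoff from Skip: (5/6)·1 + (1/6)·6 = 11/6.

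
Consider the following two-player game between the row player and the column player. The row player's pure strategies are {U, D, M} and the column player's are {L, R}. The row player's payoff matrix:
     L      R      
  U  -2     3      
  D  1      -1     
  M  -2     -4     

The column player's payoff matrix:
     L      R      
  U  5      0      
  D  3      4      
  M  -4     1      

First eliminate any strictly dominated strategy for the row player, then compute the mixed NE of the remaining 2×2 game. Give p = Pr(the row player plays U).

The row player's strategy M is strictly dominated by D: 1 > -2 and -1 > -4. Eliminate M.
Set the column player's expected payoff from L equal to that from R:
  the column player's payoff to L: p·5 + (1−p)·3 = 2p + 3
  the column player's payoff to R: p·0 + (1−p)·4 = -4p + 4
  2p + 3 = -4p + 4  ⇒  6p = 1  ⇒  p = 1/6.

p = 1/6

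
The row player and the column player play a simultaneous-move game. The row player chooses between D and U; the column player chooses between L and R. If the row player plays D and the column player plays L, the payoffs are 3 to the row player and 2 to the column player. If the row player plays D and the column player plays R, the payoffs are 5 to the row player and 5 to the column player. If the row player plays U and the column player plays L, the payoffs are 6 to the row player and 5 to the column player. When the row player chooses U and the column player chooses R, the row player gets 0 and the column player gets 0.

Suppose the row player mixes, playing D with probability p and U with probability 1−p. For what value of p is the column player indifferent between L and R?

Set the column player's expected payoff from L equal to that from R:
  the column player's payoff from L: p·2 + (1−p)·5 = -3p + 5
  the column player's payoff from R: p·5 + (1−p)·0 = 5p
  -3p + 5 = 5p  ⇒  -8p = -5  ⇒  p = 5/8.

p = 5/8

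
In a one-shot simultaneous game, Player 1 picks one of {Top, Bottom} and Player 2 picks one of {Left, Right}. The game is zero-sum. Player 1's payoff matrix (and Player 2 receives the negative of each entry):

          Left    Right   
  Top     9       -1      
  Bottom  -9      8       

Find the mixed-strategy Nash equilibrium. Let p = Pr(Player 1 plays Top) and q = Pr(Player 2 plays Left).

p = 17/27, q = 1/3

In a mixed equilibrium Player 2 is indifferent between Left and Right; this condition fixes p.
  Player 2's payoff from Left: p·(-9) + (1−p)·9 = -18p + 9
  Player 2's payoff from Right: p·1 + (1−p)·(-8) = 9p - 8
  -18p + 9 = 9p - 8  ⇒  -27p = -17  ⇒  p = 17/27.
In a mixed equilibrium Player 1 is indifferent between Top and Bottom; this condition fixes q.
  Player 1's payoff from Top: q·9 + (1−q)·(-1) = 10q - 1
  Player 1's payoff from Bottom: q·(-9) + (1−q)·8 = -17q + 8
  10q - 1 = -17q + 8  ⇒  27q = 9  ⇒  q = 1/3.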